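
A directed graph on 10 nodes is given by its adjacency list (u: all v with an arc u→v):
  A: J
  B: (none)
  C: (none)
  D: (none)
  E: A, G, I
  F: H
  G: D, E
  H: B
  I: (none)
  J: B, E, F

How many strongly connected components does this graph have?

{A, E, G, J} are all mutually reachable — one SCC of size 4.
{D} is an SCC by itself.
{B} is an SCC by itself.
{I} is an SCC by itself.
{F} is an SCC by itself.
(and 2 more singleton SCCs)
That gives 7 strongly connected components.

7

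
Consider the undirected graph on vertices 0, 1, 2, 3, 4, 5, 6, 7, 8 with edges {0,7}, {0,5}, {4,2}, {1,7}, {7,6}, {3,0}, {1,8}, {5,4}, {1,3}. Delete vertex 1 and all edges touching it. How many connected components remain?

With 1 gone, the remaining components are: {8}; {0, 2, 3, 4, 5, 6, 7}.
That is 2 components.

2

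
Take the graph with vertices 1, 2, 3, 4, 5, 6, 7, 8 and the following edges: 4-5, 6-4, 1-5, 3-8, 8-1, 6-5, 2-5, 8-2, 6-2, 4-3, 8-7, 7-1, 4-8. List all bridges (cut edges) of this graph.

The edges on the cycle 4-3-8-4 are not bridges since each lies on that cycle.
Every edge lies on some cycle, so there are no bridges.

none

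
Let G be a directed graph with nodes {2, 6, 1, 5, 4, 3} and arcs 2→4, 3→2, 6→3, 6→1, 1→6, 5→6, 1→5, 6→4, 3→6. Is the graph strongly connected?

There is no directed path from 2 to 1, so the graph is not strongly connected.

No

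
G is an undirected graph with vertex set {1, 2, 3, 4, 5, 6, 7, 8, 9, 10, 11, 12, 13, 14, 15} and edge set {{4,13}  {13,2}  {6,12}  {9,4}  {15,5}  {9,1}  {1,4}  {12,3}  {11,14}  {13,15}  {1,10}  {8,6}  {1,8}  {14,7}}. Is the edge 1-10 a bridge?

Removing 1-10 leaves no path between 1 and 10: the component count goes from 2 to 3. So it is a bridge.

Yes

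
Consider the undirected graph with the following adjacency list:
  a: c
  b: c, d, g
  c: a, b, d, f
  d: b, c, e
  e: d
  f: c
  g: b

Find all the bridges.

a-c, b-g, c-f, d-e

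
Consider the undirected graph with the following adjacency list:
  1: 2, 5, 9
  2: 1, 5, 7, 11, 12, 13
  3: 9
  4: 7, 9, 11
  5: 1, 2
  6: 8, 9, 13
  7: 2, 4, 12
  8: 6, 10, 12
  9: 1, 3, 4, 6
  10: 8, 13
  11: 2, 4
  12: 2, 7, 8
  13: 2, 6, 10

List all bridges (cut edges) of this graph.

The edges on the cycle 11-4-9-1-2-11 are not bridges since each lies on that cycle.
But removing 3-9 disconnects 3 from 9 — this is a bridge.

3-9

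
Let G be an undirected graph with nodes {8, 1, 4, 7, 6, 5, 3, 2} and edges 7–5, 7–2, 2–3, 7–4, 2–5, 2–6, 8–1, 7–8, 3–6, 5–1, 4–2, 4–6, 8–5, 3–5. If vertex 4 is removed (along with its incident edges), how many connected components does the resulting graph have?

1

With 4 gone, the remaining components are: {1, 2, 3, 5, 6, 7, 8}.
That is 1 component.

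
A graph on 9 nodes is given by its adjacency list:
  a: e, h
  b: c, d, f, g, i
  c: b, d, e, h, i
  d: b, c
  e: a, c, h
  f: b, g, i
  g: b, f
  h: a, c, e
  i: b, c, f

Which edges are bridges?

The edges on the cycle c-d-b-c are not bridges since each lies on that cycle.
Every edge lies on some cycle, so there are no bridges.

none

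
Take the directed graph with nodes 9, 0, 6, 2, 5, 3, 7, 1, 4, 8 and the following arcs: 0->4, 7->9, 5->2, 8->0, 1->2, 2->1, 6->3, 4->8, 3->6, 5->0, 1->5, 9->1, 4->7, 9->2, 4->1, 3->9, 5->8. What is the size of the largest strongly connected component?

{0, 1, 2, 4, 5, 7, 8, 9} are all mutually reachable — one SCC of size 8.
{3, 6} are all mutually reachable — one SCC of size 2.
The largest has 8 vertices.

8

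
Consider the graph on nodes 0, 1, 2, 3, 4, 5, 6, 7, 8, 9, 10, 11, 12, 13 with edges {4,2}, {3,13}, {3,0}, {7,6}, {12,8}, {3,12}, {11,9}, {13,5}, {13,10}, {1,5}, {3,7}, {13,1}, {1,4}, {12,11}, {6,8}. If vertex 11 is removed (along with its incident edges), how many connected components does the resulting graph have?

2

With 11 gone, the remaining components are: {9}; {0, 1, 2, 3, 4, 5, 6, 7, 8, 10, 12, 13}.
That is 2 components.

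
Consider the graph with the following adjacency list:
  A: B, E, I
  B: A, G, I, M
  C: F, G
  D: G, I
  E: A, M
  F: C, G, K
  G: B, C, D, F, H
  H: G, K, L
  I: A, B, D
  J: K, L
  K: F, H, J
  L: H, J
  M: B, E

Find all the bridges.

The edges on the cycle B-M-E-A-B are not bridges since each lies on that cycle.
Every edge lies on some cycle, so there are no bridges.

none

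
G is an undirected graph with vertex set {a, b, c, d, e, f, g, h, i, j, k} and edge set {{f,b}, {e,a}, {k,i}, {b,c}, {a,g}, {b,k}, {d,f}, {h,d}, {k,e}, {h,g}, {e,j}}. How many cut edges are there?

The edges on the cycle h-d-f-b-k-e-a-g-h are not bridges since each lies on that cycle.
But removing i-k disconnects i from k; removing c-b disconnects c from b; removing j-e disconnects j from e — these are bridges.
That makes 3 bridges.

3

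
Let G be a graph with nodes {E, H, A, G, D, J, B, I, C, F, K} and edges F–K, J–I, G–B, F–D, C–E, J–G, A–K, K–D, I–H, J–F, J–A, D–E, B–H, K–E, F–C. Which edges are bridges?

The edges on the cycle F-C-E-D-F are not bridges since each lies on that cycle.
Every edge lies on some cycle, so there are no bridges.

none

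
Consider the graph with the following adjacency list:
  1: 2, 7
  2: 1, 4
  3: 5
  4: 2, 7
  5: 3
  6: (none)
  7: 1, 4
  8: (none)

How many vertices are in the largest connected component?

8 is isolated — a component by itself.
6 is isolated — a component by itself.
Starting from 3 we can reach 3, 5. That is one component of size 2.
Starting from 1 we can reach 1, 2, 4, 7. That is one component of size 4.
The largest has 4 vertices.

4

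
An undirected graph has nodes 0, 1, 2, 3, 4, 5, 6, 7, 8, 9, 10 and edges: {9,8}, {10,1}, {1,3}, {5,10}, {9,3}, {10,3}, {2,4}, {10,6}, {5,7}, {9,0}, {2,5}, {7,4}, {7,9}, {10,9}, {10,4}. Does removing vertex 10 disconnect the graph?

Yes

Deleting 10 raises the number of components from 1 to 2, so 10 is a cut vertex.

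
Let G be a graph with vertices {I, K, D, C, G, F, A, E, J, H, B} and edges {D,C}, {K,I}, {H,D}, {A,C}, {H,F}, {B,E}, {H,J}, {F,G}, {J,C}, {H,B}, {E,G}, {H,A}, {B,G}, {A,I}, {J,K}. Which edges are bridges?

none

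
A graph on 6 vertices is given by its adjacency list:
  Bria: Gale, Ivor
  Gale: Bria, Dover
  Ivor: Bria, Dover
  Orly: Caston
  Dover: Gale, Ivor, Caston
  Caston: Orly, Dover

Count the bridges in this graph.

The edges on the cycle Dover-Gale-Bria-Ivor-Dover are not bridges since each lies on that cycle.
But removing Caston-Orly disconnects Caston from Orly; removing Dover-Caston disconnects Dover from Caston — these are bridges.
That makes 2 bridges.

2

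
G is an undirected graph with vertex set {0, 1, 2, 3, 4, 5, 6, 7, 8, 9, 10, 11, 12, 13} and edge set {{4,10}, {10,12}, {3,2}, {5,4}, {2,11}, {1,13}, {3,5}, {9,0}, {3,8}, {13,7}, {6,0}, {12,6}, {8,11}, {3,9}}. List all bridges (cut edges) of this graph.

The edges on the cycle 3-8-11-2-3 are not bridges since each lies on that cycle.
But removing 13 - 7 disconnects 13 from 7; removing 1 - 13 disconnects 1 from 13 — these are bridges.

1-13, 13-7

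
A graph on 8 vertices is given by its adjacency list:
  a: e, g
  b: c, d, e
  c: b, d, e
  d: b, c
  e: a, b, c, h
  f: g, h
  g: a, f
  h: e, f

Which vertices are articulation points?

e

Removing e increases the component count from 1 to 2, so e is a cut vertex.
By contrast removing f leaves 1 component; it is not a cut vertex. No other vertex is a cut vertex either.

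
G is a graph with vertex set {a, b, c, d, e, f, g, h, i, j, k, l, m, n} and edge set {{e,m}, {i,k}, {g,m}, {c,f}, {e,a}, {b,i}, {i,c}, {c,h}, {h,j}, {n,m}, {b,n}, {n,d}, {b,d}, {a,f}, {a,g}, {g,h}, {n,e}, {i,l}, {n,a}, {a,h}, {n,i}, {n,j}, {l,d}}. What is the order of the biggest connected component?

14

Starting from a we can reach a, b, c, d, e, f, g, h, i, j, k, l, m, n. That is one component of size 14.
The largest has 14 vertices.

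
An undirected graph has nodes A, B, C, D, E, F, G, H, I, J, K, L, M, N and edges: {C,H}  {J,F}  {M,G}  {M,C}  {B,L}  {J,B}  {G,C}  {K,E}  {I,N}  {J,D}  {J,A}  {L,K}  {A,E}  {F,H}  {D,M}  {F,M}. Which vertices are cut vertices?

J

Removing J increases the component count from 2 to 3, so J is a cut vertex.
By contrast removing M leaves 2 components; it is not a cut vertex. No other vertex is a cut vertex either.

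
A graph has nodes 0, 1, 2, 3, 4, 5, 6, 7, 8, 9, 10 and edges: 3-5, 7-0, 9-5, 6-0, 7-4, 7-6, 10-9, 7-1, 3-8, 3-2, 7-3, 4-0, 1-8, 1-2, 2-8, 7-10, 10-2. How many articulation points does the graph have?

Removing 7 increases the component count from 1 to 2, so 7 is a cut vertex.
By contrast removing 9 leaves 1 component; it is not a cut vertex. No other vertex is a cut vertex either.

1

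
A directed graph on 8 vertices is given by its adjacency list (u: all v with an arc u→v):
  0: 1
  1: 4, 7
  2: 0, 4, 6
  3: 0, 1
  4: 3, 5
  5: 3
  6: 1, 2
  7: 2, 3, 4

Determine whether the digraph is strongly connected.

From 3 we can reach every vertex (0, 1, 2, 3, 4, 5, 6, 7), and every vertex can reach 3 (0, 1, 2, 3, 4, 5, 6, 7). So the whole graph is one strongly connected component.

Yes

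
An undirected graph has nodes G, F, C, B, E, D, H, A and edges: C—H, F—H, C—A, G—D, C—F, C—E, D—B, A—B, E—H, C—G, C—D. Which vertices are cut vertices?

C

Removing C increases the component count from 1 to 2, so C is a cut vertex.
By contrast removing B leaves 1 component; it is not a cut vertex. No other vertex is a cut vertex either.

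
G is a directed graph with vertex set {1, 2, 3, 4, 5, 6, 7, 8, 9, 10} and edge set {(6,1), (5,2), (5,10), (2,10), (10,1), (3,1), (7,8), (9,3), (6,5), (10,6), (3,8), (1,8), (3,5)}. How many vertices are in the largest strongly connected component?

{2, 5, 6, 10} are all mutually reachable — one SCC of size 4.
{1} is an SCC by itself.
{4} is an SCC by itself.
{7} is an SCC by itself.
{9} is an SCC by itself.
(and 2 more singleton SCCs)
The largest has 4 vertices.

4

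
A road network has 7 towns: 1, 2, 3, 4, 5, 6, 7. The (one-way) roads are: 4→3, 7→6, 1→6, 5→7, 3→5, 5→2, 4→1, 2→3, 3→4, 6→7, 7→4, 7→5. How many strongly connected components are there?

{1, 2, 3, 4, 5, 6, 7} are all mutually reachable — one SCC of size 7.
That gives 1 strongly connected component.

1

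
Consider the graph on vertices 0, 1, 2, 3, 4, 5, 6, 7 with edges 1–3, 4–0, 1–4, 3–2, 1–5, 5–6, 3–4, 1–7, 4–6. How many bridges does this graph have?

The edges on the cycle 1-3-4-1 are not bridges since each lies on that cycle.
But removing 7–1 disconnects 7 from 1; removing 4–0 disconnects 4 from 0; removing 3–2 disconnects 3 from 2 — these are bridges.
That makes 3 bridges.

3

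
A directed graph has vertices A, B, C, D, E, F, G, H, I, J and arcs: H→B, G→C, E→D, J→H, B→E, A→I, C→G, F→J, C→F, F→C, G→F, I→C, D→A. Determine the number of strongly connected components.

{A, B, C, D, E, F, G, H, I, J} are all mutually reachable — one SCC of size 10.
That gives 1 strongly connected component.

1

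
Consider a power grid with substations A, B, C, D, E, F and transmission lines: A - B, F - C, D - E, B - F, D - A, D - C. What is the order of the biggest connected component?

6

Starting from A we can reach A, B, C, D, E, F. That is one component of size 6.
The largest has 6 vertices.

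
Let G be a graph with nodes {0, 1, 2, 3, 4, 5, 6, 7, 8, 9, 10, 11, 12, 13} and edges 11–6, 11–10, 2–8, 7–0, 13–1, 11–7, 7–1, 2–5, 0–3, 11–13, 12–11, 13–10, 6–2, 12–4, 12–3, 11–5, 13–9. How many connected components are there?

1

Starting from 0 we can reach 0, 1, 2, 3, 4, 5, 6, 7, 8, 9, 10, 11, 12, 13. That is one component of size 14.
Total: 1 component.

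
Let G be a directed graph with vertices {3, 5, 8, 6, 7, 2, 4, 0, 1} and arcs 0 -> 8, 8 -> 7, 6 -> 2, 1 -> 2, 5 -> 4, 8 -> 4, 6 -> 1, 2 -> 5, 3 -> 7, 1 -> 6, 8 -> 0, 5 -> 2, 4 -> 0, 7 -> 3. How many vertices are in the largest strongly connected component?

3

{0, 4, 8} are all mutually reachable — one SCC of size 3.
{3, 7} are all mutually reachable — one SCC of size 2.
{2, 5} are all mutually reachable — one SCC of size 2.
{1, 6} are all mutually reachable — one SCC of size 2.
The largest has 3 vertices.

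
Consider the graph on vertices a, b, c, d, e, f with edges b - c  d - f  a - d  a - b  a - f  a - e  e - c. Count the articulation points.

1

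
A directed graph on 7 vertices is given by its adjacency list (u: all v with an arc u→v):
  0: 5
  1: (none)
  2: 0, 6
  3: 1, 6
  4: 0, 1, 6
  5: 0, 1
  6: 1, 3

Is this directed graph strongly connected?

There is no directed path from 6 to 2, so the graph is not strongly connected.

No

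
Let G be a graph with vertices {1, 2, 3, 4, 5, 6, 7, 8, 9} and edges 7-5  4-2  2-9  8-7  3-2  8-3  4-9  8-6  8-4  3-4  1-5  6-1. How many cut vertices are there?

Removing 8 increases the component count from 1 to 2, so 8 is a cut vertex.
By contrast removing 2 leaves 1 component; it is not a cut vertex. No other vertex is a cut vertex either.

1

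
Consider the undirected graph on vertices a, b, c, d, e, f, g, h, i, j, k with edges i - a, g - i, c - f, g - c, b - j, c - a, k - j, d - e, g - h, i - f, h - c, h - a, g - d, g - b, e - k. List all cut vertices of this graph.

g

Removing g increases the component count from 1 to 2, so g is a cut vertex.
By contrast removing k leaves 1 component; it is not a cut vertex. No other vertex is a cut vertex either.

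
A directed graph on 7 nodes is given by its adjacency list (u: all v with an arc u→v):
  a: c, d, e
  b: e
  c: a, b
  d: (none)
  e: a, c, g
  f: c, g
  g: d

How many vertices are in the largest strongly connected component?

{a, b, c, e} are all mutually reachable — one SCC of size 4.
{d} is an SCC by itself.
{f} is an SCC by itself.
{g} is an SCC by itself.
The largest has 4 vertices.

4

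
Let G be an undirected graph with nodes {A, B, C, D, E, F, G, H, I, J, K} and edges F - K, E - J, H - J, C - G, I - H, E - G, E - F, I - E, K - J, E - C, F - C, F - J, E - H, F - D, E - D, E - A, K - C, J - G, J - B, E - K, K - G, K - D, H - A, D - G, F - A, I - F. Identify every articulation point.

Removing J increases the component count from 1 to 2, so J is a cut vertex.
By contrast removing E leaves 1 component; it is not a cut vertex. No other vertex is a cut vertex either.

J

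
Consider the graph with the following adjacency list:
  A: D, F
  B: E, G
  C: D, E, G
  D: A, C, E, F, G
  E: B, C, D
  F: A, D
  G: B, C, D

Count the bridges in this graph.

The edges on the cycle D-A-F-D are not bridges since each lies on that cycle.
Every edge lies on some cycle, so there are no bridges.

0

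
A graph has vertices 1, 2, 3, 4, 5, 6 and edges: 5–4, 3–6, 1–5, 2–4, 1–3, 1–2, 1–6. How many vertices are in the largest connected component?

6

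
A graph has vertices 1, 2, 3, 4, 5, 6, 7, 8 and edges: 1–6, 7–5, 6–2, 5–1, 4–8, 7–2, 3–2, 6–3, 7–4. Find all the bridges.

4-7, 4-8

The edges on the cycle 7-5-1-6-3-2-7 are not bridges since each lies on that cycle.
But removing 7–4 disconnects 7 from 4; removing 8–4 disconnects 8 from 4 — these are bridges.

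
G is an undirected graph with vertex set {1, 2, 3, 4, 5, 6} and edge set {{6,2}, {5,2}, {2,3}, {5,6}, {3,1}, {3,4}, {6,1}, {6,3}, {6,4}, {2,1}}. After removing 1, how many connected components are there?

1

With 1 gone, the remaining components are: {2, 3, 4, 5, 6}.
That is 1 component.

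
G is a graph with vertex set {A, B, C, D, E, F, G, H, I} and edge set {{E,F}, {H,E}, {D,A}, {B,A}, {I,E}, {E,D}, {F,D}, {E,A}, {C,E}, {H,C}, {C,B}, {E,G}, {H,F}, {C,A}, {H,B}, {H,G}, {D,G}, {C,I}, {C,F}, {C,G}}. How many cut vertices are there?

0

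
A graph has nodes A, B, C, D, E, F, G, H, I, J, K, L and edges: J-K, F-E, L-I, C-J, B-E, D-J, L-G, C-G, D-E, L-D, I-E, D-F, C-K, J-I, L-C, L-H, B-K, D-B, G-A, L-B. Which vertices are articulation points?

Removing G increases the component count from 1 to 2, so G is a cut vertex.
Removing L increases the component count from 1 to 2, so L is a cut vertex.
By contrast removing C leaves 1 component; it is not a cut vertex. No other vertex is a cut vertex either.

G, L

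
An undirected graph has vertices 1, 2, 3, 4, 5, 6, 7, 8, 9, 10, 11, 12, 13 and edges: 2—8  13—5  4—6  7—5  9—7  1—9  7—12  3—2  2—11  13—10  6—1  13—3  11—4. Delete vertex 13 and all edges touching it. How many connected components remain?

2

With 13 gone, the remaining components are: {10}; {1, 2, 3, 4, 5, 6, 7, 8, 9, 11, 12}.
That is 2 components.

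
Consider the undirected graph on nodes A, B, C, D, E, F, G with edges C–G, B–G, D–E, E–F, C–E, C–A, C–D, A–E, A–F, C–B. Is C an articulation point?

Deleting C raises the number of components from 1 to 2, so C is a cut vertex.

Yes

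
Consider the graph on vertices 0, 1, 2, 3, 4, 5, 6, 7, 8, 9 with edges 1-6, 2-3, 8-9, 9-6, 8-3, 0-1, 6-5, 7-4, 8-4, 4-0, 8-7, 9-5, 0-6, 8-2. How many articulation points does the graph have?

1

Removing 8 increases the component count from 1 to 2, so 8 is a cut vertex.
By contrast removing 7 leaves 1 component; it is not a cut vertex. No other vertex is a cut vertex either.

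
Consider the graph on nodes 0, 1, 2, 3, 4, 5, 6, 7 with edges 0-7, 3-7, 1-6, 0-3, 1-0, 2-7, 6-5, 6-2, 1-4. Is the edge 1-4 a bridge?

Yes

Removing 1-4 leaves no path between 1 and 4: the component count goes from 1 to 2. So it is a bridge.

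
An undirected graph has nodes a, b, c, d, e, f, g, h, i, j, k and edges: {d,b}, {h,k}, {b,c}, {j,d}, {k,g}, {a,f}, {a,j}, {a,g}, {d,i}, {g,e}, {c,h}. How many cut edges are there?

The edges on the cycle a-j-d-b-c-h-k-g-a are not bridges since each lies on that cycle.
But removing e-g disconnects e from g; removing d-i disconnects d from i; removing a-f disconnects a from f — these are bridges.
That makes 3 bridges.

3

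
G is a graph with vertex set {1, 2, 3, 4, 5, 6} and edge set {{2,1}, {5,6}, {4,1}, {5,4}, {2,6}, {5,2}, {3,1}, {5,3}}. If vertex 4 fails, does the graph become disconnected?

Deleting 4 leaves 1 component (was 1) (its neighbors 1, 5 remain connected to each other), so 4 is not a cut vertex.

No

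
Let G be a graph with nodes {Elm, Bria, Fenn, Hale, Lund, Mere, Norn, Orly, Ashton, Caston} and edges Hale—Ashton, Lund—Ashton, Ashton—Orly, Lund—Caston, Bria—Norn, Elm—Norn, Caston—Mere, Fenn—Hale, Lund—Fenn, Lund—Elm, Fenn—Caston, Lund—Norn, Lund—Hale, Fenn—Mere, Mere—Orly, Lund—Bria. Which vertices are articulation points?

Lund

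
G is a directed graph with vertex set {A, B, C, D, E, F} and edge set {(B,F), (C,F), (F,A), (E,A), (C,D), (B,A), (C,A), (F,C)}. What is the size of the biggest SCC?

2

{C, F} are all mutually reachable — one SCC of size 2.
{D} is an SCC by itself.
{E} is an SCC by itself.
{A} is an SCC by itself.
{B} is an SCC by itself.
The largest has 2 vertices.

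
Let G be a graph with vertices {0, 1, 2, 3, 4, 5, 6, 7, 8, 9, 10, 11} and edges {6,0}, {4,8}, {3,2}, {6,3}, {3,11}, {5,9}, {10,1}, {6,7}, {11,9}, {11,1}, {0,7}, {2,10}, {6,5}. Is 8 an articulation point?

No

Deleting 8 leaves 2 components (was 2), so 8 is not a cut vertex.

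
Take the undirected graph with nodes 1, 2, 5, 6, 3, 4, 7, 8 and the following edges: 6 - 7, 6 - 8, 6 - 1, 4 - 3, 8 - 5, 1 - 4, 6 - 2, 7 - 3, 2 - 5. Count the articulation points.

Removing 6 increases the component count from 1 to 2, so 6 is a cut vertex.
By contrast removing 1 leaves 1 component; it is not a cut vertex. No other vertex is a cut vertex either.

1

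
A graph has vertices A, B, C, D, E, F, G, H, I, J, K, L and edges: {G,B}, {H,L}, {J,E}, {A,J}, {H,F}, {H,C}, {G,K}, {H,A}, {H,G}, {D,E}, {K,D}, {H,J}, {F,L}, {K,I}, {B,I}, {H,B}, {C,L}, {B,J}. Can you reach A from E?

From E we can reach A, B, C, D, E, F, G, H, I, J, K, L, which includes A.

Yes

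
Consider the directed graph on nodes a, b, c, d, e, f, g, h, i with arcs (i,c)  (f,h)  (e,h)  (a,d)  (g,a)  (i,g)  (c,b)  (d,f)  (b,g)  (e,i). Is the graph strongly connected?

No

There is no directed path from i to e, so the graph is not strongly connected.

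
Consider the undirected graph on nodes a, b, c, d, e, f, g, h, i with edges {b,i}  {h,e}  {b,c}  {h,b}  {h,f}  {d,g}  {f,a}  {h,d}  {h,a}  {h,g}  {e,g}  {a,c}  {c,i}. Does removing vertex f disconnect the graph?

No

Deleting f leaves 1 component (was 1) (its neighbors a, h remain connected to each other), so f is not a cut vertex.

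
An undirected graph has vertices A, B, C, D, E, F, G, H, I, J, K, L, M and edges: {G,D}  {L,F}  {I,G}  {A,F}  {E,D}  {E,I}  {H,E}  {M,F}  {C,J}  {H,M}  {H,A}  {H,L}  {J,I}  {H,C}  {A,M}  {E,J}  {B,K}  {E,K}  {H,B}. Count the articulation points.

Removing H increases the component count from 1 to 2, so H is a cut vertex.
By contrast removing E leaves 1 component; it is not a cut vertex. No other vertex is a cut vertex either.

1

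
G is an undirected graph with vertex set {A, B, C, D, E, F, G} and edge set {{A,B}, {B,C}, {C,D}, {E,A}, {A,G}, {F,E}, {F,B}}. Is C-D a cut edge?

Removing C-D leaves no path between C and D: the component count goes from 1 to 2. So it is a bridge.

Yes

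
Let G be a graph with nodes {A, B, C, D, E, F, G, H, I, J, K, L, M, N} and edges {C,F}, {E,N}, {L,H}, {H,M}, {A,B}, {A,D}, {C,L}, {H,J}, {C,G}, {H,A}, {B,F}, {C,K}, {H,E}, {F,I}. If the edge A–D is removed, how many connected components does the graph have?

Before removal there is 1 component.
A–D is a bridge — removing it separates A's side from D's side.
After removal: 2 components.

2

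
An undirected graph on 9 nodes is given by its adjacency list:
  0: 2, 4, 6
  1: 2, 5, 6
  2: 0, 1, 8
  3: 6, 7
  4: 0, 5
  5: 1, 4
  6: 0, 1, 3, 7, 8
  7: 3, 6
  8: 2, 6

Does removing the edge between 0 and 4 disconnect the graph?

After removing 0-4, the path 0-6-1-5-4 still connects them, so the edge is not a bridge.

No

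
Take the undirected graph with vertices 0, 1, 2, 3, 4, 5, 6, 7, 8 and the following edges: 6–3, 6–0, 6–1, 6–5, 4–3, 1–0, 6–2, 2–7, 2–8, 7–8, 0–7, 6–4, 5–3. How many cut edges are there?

The edges on the cycle 6-1-0-6 are not bridges since each lies on that cycle.
Every edge lies on some cycle, so there are no bridges.

0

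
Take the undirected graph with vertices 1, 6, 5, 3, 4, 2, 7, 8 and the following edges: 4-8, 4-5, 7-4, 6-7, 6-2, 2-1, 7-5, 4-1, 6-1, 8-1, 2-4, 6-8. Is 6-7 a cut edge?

No

After removing 6-7, the path 6-2-4-7 still connects them, so the edge is not a bridge.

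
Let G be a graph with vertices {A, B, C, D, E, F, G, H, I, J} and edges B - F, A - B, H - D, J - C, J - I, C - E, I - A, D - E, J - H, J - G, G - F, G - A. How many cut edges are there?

0

The edges on the cycle J-H-D-E-C-J are not bridges since each lies on that cycle.
Every edge lies on some cycle, so there are no bridges.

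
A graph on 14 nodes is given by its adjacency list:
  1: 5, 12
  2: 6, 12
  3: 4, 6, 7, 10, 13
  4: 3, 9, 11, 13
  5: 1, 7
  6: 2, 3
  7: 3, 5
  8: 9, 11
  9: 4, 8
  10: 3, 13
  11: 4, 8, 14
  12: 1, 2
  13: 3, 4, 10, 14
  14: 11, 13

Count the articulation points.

Removing 3 increases the component count from 1 to 2, so 3 is a cut vertex.
By contrast removing 10 leaves 1 component; it is not a cut vertex. No other vertex is a cut vertex either.

1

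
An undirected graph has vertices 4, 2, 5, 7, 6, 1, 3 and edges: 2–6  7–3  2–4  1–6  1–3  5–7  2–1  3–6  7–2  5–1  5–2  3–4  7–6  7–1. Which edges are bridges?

none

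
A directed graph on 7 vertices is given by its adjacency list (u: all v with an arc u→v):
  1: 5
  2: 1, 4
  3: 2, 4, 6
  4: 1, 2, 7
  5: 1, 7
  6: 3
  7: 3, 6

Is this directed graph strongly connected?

From 7 we can reach every vertex (1, 2, 3, 4, 5, 6, 7), and every vertex can reach 7 (1, 2, 3, 4, 5, 6, 7). So the whole graph is one strongly connected component.

Yes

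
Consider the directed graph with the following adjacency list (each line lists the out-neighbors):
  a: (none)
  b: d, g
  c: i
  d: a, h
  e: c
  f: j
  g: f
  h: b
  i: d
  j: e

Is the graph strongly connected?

No

There is no directed path from a to j, so the graph is not strongly connected.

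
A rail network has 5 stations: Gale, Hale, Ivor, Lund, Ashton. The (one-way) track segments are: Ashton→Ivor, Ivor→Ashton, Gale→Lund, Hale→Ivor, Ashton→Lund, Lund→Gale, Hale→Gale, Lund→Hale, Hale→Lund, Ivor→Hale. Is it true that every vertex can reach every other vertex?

Yes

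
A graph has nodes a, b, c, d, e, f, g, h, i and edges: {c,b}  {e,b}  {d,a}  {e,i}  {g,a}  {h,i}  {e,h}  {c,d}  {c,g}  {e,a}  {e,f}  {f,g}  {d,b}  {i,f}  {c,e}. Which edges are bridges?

The edges on the cycle e-h-i-e are not bridges since each lies on that cycle.
Every edge lies on some cycle, so there are no bridges.

none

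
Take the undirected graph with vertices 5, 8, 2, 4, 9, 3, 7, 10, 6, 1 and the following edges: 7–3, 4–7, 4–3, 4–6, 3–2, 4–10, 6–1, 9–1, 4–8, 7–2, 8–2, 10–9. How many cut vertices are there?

1

Removing 4 increases the component count from 2 to 3, so 4 is a cut vertex.
By contrast removing 3 leaves 2 components; it is not a cut vertex. No other vertex is a cut vertex either.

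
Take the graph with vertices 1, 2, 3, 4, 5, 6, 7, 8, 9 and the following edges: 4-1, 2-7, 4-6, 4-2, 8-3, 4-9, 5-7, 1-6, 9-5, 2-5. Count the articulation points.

Removing 4 increases the component count from 2 to 3, so 4 is a cut vertex.
By contrast removing 8 leaves 2 components; it is not a cut vertex. No other vertex is a cut vertex either.

1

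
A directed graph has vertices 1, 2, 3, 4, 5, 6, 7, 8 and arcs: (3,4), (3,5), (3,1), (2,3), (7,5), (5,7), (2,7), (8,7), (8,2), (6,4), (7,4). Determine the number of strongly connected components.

{5, 7} are all mutually reachable — one SCC of size 2.
{1} is an SCC by itself.
{2} is an SCC by itself.
{3} is an SCC by itself.
{6} is an SCC by itself.
(and 2 more singleton SCCs)
That gives 7 strongly connected components.

7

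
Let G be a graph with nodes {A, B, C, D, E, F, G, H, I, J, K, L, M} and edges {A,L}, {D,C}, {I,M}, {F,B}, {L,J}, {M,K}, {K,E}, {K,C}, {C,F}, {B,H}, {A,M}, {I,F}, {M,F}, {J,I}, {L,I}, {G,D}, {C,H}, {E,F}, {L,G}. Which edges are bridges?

none

The edges on the cycle L-G-D-C-K-M-I-J-L are not bridges since each lies on that cycle.
Every edge lies on some cycle, so there are no bridges.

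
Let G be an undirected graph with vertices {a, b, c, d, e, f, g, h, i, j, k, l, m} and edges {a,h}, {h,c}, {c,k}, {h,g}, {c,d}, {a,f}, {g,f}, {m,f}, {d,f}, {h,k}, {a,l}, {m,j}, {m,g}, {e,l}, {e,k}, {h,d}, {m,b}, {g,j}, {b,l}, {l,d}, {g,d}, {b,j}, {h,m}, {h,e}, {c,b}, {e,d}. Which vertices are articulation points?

none

Removing f, for instance, still leaves 2 components. No single vertex removal increases the component count — the graph has no articulation points.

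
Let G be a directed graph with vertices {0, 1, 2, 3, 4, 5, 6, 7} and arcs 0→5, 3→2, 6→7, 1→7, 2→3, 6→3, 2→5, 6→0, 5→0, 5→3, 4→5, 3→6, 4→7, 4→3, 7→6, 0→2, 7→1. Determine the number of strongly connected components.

2

{0, 1, 2, 3, 5, 6, 7} are all mutually reachable — one SCC of size 7.
{4} is an SCC by itself.
That gives 2 strongly connected components.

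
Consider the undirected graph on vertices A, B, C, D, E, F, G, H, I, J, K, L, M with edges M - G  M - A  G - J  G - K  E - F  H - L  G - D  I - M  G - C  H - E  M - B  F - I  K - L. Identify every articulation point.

Removing G increases the component count from 1 to 4, so G is a cut vertex.
Removing M increases the component count from 1 to 3, so M is a cut vertex.
By contrast removing C leaves 1 component; it is not a cut vertex. No other vertex is a cut vertex either.

G, M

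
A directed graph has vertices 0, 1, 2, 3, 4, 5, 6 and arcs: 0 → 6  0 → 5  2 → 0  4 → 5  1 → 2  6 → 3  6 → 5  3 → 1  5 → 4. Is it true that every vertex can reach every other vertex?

There is no directed path from 4 to 3, so the graph is not strongly connected.

No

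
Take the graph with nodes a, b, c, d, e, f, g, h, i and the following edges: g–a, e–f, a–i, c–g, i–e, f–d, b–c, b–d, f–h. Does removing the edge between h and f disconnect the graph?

Removing h–f leaves no path between h and f: the component count goes from 1 to 2. So it is a bridge.

Yes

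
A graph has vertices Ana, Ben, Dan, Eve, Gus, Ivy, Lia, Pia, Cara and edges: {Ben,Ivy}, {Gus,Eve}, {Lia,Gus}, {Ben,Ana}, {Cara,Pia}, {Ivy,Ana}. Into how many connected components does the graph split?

4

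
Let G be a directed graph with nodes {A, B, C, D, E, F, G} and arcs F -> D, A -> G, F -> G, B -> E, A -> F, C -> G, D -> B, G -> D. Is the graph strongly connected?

There is no directed path from A to C, so the graph is not strongly connected.

No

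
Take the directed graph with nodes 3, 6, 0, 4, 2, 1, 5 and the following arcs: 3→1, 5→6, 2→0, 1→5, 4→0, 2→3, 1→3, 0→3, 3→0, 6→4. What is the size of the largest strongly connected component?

6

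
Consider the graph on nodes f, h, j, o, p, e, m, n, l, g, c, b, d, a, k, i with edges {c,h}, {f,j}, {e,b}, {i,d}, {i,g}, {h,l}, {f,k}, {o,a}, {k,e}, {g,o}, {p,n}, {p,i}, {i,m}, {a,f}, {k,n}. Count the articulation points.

Removing e increases the component count from 2 to 3, so e is a cut vertex.
Removing f increases the component count from 2 to 3, so f is a cut vertex.
Removing h increases the component count from 2 to 3, so h is a cut vertex.
Likewise i, k are cut vertices.
By contrast removing b leaves 2 components; it is not a cut vertex. No other vertex is a cut vertex either.

5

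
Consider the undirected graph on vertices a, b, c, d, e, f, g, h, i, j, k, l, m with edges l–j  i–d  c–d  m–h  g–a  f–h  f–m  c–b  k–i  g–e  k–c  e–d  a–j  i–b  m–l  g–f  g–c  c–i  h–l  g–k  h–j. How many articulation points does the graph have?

1

Removing g increases the component count from 1 to 2, so g is a cut vertex.
By contrast removing a leaves 1 component; it is not a cut vertex. No other vertex is a cut vertex either.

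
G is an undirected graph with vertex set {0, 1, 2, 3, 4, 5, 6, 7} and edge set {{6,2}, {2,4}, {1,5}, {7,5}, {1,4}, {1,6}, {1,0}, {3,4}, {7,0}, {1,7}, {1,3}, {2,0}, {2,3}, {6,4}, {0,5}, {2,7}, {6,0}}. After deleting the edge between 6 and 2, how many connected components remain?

6 and 2 are still connected via 6-4-2, so the component count stays at 1.

1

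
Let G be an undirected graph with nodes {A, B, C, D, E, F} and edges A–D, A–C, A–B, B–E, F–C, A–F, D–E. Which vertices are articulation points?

A

Removing A increases the component count from 1 to 2, so A is a cut vertex.
By contrast removing C leaves 1 component; it is not a cut vertex. No other vertex is a cut vertex either.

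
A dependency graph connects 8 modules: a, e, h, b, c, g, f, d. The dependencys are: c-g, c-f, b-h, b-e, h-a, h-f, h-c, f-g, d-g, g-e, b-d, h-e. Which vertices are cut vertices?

Removing h increases the component count from 1 to 2, so h is a cut vertex.
By contrast removing g leaves 1 component; it is not a cut vertex. No other vertex is a cut vertex either.

h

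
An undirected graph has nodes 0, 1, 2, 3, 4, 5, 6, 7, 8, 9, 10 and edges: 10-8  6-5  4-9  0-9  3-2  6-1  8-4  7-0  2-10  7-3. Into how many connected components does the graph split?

2

Starting from 1 we can reach 1, 5, 6. That is one component of size 3.
Starting from 0 we can reach 0, 2, 3, 4, 7, 8, 9, 10. That is one component of size 8.
Total: 2 components.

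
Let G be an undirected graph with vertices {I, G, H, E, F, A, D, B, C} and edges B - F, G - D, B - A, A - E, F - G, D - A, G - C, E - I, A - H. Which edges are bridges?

A-E, A-H, C-G, E-I

The edges on the cycle B-F-G-D-A-B are not bridges since each lies on that cycle.
But removing A - E disconnects A from E; removing C - G disconnects C from G; removing E - I disconnects E from I; removing A - H disconnects A from H — these are bridges.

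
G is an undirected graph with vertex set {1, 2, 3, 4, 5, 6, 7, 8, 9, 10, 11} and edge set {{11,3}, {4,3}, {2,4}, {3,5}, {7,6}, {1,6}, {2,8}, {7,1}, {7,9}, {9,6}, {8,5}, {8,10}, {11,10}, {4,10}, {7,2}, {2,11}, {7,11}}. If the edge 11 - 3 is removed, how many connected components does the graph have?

1

11 and 3 are still connected via 11-2-4-3, so the component count stays at 1.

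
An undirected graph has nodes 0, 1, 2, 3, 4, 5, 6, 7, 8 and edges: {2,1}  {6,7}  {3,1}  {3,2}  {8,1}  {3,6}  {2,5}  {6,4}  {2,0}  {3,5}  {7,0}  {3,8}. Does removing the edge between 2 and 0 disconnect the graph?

No

After removing 2—0, the path 2-3-6-7-0 still connects them, so the edge is not a bridge.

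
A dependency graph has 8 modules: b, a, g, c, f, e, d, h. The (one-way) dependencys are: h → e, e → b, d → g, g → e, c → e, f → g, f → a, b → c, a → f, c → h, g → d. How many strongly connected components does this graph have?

{b, c, e, h} are all mutually reachable — one SCC of size 4.
{d, g} are all mutually reachable — one SCC of size 2.
{a, f} are all mutually reachable — one SCC of size 2.
That gives 3 strongly connected components.

3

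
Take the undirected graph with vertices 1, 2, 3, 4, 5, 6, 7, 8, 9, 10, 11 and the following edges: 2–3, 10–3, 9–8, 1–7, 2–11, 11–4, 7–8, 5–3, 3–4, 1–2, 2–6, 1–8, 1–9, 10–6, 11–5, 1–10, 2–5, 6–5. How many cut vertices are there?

Removing 1 increases the component count from 1 to 2, so 1 is a cut vertex.
By contrast removing 11 leaves 1 component; it is not a cut vertex. No other vertex is a cut vertex either.

1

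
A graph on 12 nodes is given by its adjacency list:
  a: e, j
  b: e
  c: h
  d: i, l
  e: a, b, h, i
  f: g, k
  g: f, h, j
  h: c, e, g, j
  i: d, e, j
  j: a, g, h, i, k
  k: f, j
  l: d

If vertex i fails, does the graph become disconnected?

Deleting i raises the number of components from 1 to 2, so i is a cut vertex.

Yes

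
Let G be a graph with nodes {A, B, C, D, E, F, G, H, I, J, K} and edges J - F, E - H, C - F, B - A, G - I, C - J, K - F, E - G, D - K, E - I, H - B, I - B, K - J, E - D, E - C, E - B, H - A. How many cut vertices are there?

1

Removing E increases the component count from 1 to 2, so E is a cut vertex.
By contrast removing C leaves 1 component; it is not a cut vertex. No other vertex is a cut vertex either.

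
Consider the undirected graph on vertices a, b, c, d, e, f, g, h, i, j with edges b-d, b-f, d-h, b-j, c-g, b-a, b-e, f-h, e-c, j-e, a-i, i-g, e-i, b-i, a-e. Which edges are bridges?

none

The edges on the cycle b-j-e-b are not bridges since each lies on that cycle.
Every edge lies on some cycle, so there are no bridges.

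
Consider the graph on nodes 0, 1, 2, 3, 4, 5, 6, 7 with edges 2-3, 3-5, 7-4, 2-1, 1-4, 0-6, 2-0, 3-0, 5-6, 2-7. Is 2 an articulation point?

Yes

Deleting 2 raises the number of components from 1 to 2, so 2 is a cut vertex.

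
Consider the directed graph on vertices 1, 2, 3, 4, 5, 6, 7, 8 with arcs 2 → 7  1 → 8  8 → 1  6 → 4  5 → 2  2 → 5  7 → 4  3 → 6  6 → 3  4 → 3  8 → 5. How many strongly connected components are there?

{3, 4, 6} are all mutually reachable — one SCC of size 3.
{1, 8} are all mutually reachable — one SCC of size 2.
{2, 5} are all mutually reachable — one SCC of size 2.
{7} is an SCC by itself.
That gives 4 strongly connected components.

4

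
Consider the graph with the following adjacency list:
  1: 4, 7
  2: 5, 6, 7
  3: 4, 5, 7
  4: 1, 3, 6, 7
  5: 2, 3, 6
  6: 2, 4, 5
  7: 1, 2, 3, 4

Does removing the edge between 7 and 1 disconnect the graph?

After removing 7-1, the path 7-4-1 still connects them, so the edge is not a bridge.

No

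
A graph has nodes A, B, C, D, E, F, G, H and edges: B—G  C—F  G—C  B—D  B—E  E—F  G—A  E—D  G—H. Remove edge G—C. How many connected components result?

G and C are still connected via G-B-E-F-C, so the component count stays at 1.

1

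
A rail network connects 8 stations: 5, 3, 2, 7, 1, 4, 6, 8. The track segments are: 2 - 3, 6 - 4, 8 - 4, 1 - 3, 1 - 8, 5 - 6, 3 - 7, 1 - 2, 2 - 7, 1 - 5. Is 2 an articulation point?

No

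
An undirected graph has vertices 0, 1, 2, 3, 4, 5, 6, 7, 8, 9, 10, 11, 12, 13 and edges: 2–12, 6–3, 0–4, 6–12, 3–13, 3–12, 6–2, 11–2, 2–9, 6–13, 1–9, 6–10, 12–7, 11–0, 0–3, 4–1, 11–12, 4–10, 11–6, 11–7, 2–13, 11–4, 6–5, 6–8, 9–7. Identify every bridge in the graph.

5-6, 6-8

The edges on the cycle 11-0-3-6-11 are not bridges since each lies on that cycle.
But removing 6–8 disconnects 6 from 8; removing 6–5 disconnects 6 from 5 — these are bridges.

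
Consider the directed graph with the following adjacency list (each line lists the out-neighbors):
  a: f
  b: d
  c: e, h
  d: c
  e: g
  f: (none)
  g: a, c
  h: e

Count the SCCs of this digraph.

5

{c, e, g, h} are all mutually reachable — one SCC of size 4.
{f} is an SCC by itself.
{a} is an SCC by itself.
{d} is an SCC by itself.
{b} is an SCC by itself.
That gives 5 strongly connected components.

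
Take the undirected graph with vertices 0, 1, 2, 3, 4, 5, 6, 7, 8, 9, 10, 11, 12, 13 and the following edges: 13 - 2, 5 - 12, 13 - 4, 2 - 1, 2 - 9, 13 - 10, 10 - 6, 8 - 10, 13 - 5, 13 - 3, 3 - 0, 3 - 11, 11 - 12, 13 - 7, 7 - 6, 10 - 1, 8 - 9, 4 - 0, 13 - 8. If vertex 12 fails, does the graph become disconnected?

Deleting 12 leaves 1 component (was 1) (its neighbors 5, 11 remain connected to each other), so 12 is not a cut vertex.

No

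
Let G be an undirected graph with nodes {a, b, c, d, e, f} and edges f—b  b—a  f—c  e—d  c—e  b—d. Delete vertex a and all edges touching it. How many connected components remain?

1

With a gone, the remaining components are: {b, c, d, e, f}.
That is 1 component.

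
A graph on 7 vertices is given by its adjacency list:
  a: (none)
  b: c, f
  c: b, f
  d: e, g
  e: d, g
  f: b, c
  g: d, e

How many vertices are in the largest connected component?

3

a is isolated — a component by itself.
Starting from d we can reach d, e, g. That is one component of size 3.
Starting from b we can reach b, c, f. That is one component of size 3.
The largest has 3 vertices.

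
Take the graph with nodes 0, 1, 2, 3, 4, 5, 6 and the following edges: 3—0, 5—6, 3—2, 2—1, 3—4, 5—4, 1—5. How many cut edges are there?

The edges on the cycle 3-2-1-5-4-3 are not bridges since each lies on that cycle.
But removing 5—6 disconnects 5 from 6; removing 3—0 disconnects 3 from 0 — these are bridges.
That makes 2 bridges.

2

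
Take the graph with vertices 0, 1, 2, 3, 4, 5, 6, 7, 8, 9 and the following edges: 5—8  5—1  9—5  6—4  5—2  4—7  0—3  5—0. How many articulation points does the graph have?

3

Removing 0 increases the component count from 2 to 3, so 0 is a cut vertex.
Removing 4 increases the component count from 2 to 3, so 4 is a cut vertex.
Removing 5 increases the component count from 2 to 6, so 5 is a cut vertex.
By contrast removing 2 leaves 2 components; it is not a cut vertex. No other vertex is a cut vertex either.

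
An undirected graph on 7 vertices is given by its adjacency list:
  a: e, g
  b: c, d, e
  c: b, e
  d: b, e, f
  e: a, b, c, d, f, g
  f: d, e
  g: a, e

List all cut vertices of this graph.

e

Removing e increases the component count from 1 to 2, so e is a cut vertex.
By contrast removing c leaves 1 component; it is not a cut vertex. No other vertex is a cut vertex either.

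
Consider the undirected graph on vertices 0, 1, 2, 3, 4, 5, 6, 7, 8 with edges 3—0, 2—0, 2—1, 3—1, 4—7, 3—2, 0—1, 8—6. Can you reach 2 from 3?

From 3 we can reach 0, 1, 2, 3, which includes 2.

Yes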